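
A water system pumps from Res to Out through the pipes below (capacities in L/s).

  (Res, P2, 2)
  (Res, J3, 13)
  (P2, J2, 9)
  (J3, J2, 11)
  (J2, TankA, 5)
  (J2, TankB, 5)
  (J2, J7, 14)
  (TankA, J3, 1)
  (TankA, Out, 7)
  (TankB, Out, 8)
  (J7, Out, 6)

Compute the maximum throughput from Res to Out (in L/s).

13

Augment Res→P2→J2→TankA→Out: bottleneck 2, flow now 2.
Augment Res→J3→J2→TankA→Out: bottleneck 3, flow now 5.
Augment Res→J3→J2→TankB→Out: bottleneck 5, flow now 10.
Augment Res→J3→J2→J7→Out: bottleneck 3, flow now 13.
No augmenting path remains; maximum flow = 13.
In the residual graph, reachable from Res: {Res, J3}.
Min-cut edges: Res→P2 (2), J3→J2 (11); capacity 2 + 11 = 13.
This cut is saturated, so no flow can exceed 13.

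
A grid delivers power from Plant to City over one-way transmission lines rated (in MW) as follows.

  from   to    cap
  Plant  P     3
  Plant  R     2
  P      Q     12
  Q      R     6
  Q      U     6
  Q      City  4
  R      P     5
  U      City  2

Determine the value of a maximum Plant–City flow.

Augment Plant→P→Q→City: bottleneck 3, flow now 3.
Augment Plant→R→P→Q→City: bottleneck 1, flow now 4.
Augment Plant→R→P→Q→U→City: bottleneck 1, flow now 5.
No augmenting path remains; maximum flow = 5.
In the residual graph, reachable from Plant: {Plant}.
Min-cut edges: Plant→P (3), Plant→R (2); capacity 3 + 2 = 5.
This cut is saturated, so no flow can exceed 5.

5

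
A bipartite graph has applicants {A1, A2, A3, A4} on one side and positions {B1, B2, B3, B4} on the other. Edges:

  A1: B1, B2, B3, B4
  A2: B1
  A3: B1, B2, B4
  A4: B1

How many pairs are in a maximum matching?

3

Unit-capacity flow: source→left, listed edges, right→sink; max matching = max flow.
Augmenting path A1→B1 (+1); matched 1.
Augmenting path A3→B2 (+1); matched 2.
Augmenting path A2→B1→A1→B3 (+1); matched 3.
No augmenting path remains; maximum matching = 3.
König certificate: {A1, A3, B1} is a vertex cover of size 3 (every listed pair touches it), so no matching can be larger.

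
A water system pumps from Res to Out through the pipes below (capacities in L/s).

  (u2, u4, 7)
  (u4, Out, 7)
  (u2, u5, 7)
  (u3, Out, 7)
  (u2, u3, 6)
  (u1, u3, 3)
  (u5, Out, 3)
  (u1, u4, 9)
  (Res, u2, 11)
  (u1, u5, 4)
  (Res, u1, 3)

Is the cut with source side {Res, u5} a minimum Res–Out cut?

No — its capacity is 17, but the minimum cut has capacity 14.

Given cut capacity: 3 + 11 + 3 = 17.
Augment Res→u1→u3→Out: bottleneck 3, flow now 3.
Augment Res→u2→u3→Out: bottleneck 4, flow now 7.
Augment Res→u2→u4→Out: bottleneck 7, flow now 14.
No augmenting path remains; maximum flow = 14.
In the residual graph, reachable from Res: {Res}.
Min-cut edges: Res→u1 (3), Res→u2 (11); capacity 3 + 11 = 14.
Cut capacity 17 exceeds the max flow 14, so it is not minimum.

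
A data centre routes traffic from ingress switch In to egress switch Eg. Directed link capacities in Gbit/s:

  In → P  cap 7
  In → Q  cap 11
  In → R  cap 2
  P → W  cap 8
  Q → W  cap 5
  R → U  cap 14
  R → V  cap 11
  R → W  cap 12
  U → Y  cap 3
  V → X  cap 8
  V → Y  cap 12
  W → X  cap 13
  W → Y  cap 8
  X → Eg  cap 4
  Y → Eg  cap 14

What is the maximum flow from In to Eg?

Augment In→P→W→X→Eg: bottleneck 4, flow now 4.
Augment In→P→W→Y→Eg: bottleneck 3, flow now 7.
Augment In→Q→W→Y→Eg: bottleneck 5, flow now 12.
Augment In→R→U→Y→Eg: bottleneck 2, flow now 14.
No augmenting path remains; maximum flow = 14.
In the residual graph, reachable from In: {In, Q}.
Min-cut edges: In→P (7), In→R (2), Q→W (5); capacity 7 + 2 + 5 = 14.
This cut is saturated, so no flow can exceed 14.

14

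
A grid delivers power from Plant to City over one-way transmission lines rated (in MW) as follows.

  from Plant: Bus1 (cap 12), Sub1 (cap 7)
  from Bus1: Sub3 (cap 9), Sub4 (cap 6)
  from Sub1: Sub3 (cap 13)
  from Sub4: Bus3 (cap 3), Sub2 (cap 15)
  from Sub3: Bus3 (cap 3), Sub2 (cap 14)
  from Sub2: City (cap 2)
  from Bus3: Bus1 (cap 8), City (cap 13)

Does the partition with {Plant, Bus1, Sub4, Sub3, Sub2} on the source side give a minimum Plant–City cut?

No — its capacity is 15, but the minimum cut has capacity 8.

Given cut capacity: 7 + 3 + 3 + 2 = 15.
Augment Plant→Bus1→Sub4→Sub2→City: bottleneck 2, flow now 2.
Augment Plant→Bus1→Sub4→Bus3→City: bottleneck 3, flow now 5.
Augment Plant→Bus1→Sub3→Bus3→City: bottleneck 3, flow now 8.
No augmenting path remains; maximum flow = 8.
In the residual graph, reachable from Plant: {Plant, Bus1, Sub1, Sub4, Sub3, Sub2}.
Min-cut edges: Sub4→Bus3 (3), Sub3→Bus3 (3), Sub2→City (2); capacity 3 + 3 + 2 = 8.
Cut capacity 15 exceeds the max flow 8, so it is not minimum.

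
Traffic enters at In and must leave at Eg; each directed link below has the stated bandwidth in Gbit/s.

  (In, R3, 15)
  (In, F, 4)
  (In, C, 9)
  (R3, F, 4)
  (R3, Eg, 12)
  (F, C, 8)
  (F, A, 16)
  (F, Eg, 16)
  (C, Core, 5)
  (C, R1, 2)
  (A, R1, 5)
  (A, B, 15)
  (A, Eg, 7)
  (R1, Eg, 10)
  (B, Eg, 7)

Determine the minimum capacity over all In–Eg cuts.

Augment In→R3→Eg: bottleneck 12, flow now 12.
Augment In→F→Eg: bottleneck 4, flow now 16.
Augment In→R3→F→Eg: bottleneck 3, flow now 19.
Augment In→C→R1→Eg: bottleneck 2, flow now 21.
No augmenting path remains; maximum flow = 21.
By max-flow min-cut, the minimum cut capacity equals the max flow.
In the residual graph, reachable from In: {In, C, Core}.
Min-cut edges: In→R3 (15), In→F (4), C→R1 (2); capacity 15 + 4 + 2 = 21.

21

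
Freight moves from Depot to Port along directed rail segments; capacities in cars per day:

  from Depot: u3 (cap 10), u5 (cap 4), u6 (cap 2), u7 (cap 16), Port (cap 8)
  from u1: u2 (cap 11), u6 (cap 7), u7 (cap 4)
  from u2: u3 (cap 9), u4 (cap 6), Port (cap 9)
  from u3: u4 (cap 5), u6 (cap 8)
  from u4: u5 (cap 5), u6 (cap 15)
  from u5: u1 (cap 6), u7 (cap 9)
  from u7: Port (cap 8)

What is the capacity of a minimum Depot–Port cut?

Augment Depot→Port: bottleneck 8, flow now 8.
Augment Depot→u7→Port: bottleneck 8, flow now 16.
Augment Depot→u5→u1→u2→Port: bottleneck 4, flow now 20.
Augment Depot→u3→u4→u5→u1→u2→Port: bottleneck 2, flow now 22.
No augmenting path remains; maximum flow = 22.
By max-flow min-cut, the minimum cut capacity equals the max flow.
In the residual graph, reachable from Depot: {Depot, u3, u4, u5, u6, u7}.
Min-cut edges: Depot→Port (8), u5→u1 (6), u7→Port (8); capacity 8 + 6 + 8 = 22.

22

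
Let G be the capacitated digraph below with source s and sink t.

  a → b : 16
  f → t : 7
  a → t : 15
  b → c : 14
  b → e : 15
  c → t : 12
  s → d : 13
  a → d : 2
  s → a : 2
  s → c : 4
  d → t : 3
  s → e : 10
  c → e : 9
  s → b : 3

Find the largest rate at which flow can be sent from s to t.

Augment s→a→t: bottleneck 2, flow now 2.
Augment s→c→t: bottleneck 4, flow now 6.
Augment s→d→t: bottleneck 3, flow now 9.
Augment s→b→c→t: bottleneck 3, flow now 12.
No augmenting path remains; maximum flow = 12.
In the residual graph, reachable from s: {s, d, e}.
Min-cut edges: s→a (2), s→b (3), s→c (4), d→t (3); capacity 2 + 3 + 4 + 3 = 12.
This cut is saturated, so no flow can exceed 12.

12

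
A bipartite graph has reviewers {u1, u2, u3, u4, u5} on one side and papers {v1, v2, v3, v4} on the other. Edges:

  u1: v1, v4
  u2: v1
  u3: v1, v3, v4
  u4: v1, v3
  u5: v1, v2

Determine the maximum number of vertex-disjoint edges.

Unit-capacity flow: source→left, listed edges, right→sink; max matching = max flow.
Augmenting path u1→v1 (+1); matched 1.
Augmenting path u3→v3 (+1); matched 2.
Augmenting path u5→v2 (+1); matched 3.
Augmenting path u2→v1→u1→v4 (+1); matched 4.
No augmenting path remains; maximum matching = 4.
König certificate: {u5, v1, v3, v4} is a vertex cover of size 4 (every listed pair touches it), so no matching can be larger.

4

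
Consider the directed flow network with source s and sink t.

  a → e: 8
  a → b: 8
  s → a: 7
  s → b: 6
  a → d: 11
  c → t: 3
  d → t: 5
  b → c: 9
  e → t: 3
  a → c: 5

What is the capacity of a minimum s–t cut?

10

Augment s→a→c→t: bottleneck 3, flow now 3.
Augment s→a→d→t: bottleneck 4, flow now 7.
Augment s→b→c→a→d→t: bottleneck 1, flow now 8. (uses reverse residual edge)
Augment s→b→c→a→e→t: bottleneck 2, flow now 10. (uses reverse residual edge)
No augmenting path remains; maximum flow = 10.
By max-flow min-cut, the minimum cut capacity equals the max flow.
In the residual graph, reachable from s: {s, b, c}.
Min-cut edges: s→a (7), c→t (3); capacity 7 + 3 = 10.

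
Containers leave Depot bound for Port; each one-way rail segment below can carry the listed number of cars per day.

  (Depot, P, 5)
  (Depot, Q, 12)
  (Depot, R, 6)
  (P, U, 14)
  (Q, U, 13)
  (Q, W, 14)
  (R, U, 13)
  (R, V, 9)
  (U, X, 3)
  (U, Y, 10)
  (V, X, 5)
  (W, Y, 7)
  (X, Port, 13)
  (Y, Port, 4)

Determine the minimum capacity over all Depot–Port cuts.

12

Augment Depot→P→U→X→Port: bottleneck 3, flow now 3.
Augment Depot→P→U→Y→Port: bottleneck 2, flow now 5.
Augment Depot→Q→U→Y→Port: bottleneck 2, flow now 7.
Augment Depot→R→V→X→Port: bottleneck 5, flow now 12.
No augmenting path remains; maximum flow = 12.
By max-flow min-cut, the minimum cut capacity equals the max flow.
In the residual graph, reachable from Depot: {Depot, P, Q, R, U, V, W, Y}.
Min-cut edges: U→X (3), V→X (5), Y→Port (4); capacity 3 + 5 + 4 = 12.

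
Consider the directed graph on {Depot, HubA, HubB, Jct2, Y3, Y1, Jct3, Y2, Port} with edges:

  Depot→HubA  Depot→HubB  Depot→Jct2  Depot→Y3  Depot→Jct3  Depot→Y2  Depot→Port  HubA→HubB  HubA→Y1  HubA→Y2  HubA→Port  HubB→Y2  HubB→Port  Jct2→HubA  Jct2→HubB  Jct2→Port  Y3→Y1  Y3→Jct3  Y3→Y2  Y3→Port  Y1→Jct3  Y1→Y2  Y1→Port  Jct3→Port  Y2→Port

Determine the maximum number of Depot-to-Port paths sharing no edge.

Assign every edge capacity 1; by Menger, the answer equals the max flow.
Path Depot→Port (+1); total 1.
Path Depot→HubA→Port (+1); total 2.
Path Depot→HubB→Port (+1); total 3.
Path Depot→Jct2→Port (+1); total 4.
Path Depot→Y3→Port (+1); total 5.
Path Depot→Jct3→Port (+1); total 6.
Path Depot→Y2→Port (+1); total 7.
No residual Depot→Port path; max flow = 7.
Certifying cut of size 7: {Depot→HubA, Depot→HubB, Depot→Jct2, Depot→Jct3, Depot→Port, Depot→Y2, Depot→Y3}.

7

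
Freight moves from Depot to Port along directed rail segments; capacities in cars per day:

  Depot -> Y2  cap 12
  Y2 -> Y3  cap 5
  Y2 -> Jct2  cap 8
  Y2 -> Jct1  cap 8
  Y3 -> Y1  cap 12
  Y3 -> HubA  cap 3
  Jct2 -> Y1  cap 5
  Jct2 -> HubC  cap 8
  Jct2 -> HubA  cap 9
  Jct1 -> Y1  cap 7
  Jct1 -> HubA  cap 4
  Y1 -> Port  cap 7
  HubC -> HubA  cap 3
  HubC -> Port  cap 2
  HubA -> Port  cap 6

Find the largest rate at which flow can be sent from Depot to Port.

Augment Depot→Y2→Y3→Y1→Port: bottleneck 5, flow now 5.
Augment Depot→Y2→Jct2→Y1→Port: bottleneck 2, flow now 7.
Augment Depot→Y2→Jct2→HubC→Port: bottleneck 2, flow now 9.
Augment Depot→Y2→Jct2→HubA→Port: bottleneck 3, flow now 12.
No augmenting path remains; maximum flow = 12.
In the residual graph, reachable from Depot: {Depot}.
Min-cut edges: Depot→Y2 (12); capacity 12 = 12.
This cut is saturated, so no flow can exceed 12.

12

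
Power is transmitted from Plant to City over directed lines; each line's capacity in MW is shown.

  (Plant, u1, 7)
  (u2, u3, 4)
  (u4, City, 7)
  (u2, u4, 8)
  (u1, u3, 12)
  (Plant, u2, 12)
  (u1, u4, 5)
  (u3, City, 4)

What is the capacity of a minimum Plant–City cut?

Augment Plant→u1→u3→City: bottleneck 4, flow now 4.
Augment Plant→u1→u4→City: bottleneck 3, flow now 7.
Augment Plant→u2→u4→City: bottleneck 4, flow now 11.
No augmenting path remains; maximum flow = 11.
By max-flow min-cut, the minimum cut capacity equals the max flow.
In the residual graph, reachable from Plant: {Plant, u1, u2, u3, u4}.
Min-cut edges: u3→City (4), u4→City (7); capacity 4 + 7 = 11.

11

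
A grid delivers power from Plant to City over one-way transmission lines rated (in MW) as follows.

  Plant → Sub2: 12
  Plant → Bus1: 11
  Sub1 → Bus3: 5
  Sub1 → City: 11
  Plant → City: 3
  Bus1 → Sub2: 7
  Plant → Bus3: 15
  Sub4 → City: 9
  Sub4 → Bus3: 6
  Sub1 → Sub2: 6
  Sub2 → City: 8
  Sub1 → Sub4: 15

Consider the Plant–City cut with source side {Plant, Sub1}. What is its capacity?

78

Edges leaving {Plant, Sub1}: Plant→Bus1 (11), Plant→Sub2 (12), Plant→Bus3 (15), Plant→City (3), Sub1→Sub2 (6), Sub1→Bus3 (5), Sub1→Sub4 (15), Sub1→City (11).
Cut capacity = 11 + 12 + 15 + 3 + 6 + 5 + 15 + 11 = 78.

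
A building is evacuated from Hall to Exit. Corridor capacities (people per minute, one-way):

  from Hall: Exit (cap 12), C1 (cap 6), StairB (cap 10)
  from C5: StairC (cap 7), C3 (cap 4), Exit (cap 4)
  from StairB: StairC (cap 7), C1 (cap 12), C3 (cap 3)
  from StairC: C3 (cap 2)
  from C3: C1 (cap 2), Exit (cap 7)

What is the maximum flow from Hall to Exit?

17

Augment Hall→Exit: bottleneck 12, flow now 12.
Augment Hall→StairB→C3→Exit: bottleneck 3, flow now 15.
Augment Hall→StairB→StairC→C3→Exit: bottleneck 2, flow now 17.
No augmenting path remains; maximum flow = 17.
In the residual graph, reachable from Hall: {Hall, StairB, StairC, C1}.
Min-cut edges: Hall→Exit (12), StairB→C3 (3), StairC→C3 (2); capacity 12 + 3 + 2 = 17.
This cut is saturated, so no flow can exceed 17.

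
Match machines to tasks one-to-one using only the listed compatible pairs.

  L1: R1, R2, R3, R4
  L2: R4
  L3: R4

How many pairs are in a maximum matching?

2

Unit-capacity flow: source→left, listed edges, right→sink; max matching = max flow.
Augmenting path L1→R1 (+1); matched 1.
Augmenting path L2→R4 (+1); matched 2.
No augmenting path remains; maximum matching = 2.
König certificate: {L1, R4} is a vertex cover of size 2 (every listed pair touches it), so no matching can be larger.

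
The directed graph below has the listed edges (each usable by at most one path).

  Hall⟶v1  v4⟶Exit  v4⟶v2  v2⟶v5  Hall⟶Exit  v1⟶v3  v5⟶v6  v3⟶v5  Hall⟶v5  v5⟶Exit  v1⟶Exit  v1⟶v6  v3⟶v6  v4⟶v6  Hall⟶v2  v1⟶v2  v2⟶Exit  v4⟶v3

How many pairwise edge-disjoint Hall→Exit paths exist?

4

Assign every edge capacity 1; by Menger, the answer equals the max flow.
Path Hall→Exit (+1); total 1.
Path Hall→v1→Exit (+1); total 2.
Path Hall→v2→Exit (+1); total 3.
Path Hall→v5→Exit (+1); total 4.
No residual Hall→Exit path; max flow = 4.
Certifying cut of size 4: {Hall→Exit, Hall→v1, Hall→v2, Hall→v5}.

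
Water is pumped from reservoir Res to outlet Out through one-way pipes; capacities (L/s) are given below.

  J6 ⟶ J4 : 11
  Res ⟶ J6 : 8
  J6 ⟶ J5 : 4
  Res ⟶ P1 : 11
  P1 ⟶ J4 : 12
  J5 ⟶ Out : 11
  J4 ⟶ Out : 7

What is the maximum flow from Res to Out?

11

Augment Res→P1→J4→Out: bottleneck 7, flow now 7.
Augment Res→J6→J5→Out: bottleneck 4, flow now 11.
No augmenting path remains; maximum flow = 11.
In the residual graph, reachable from Res: {Res, P1, J6, J4}.
Min-cut edges: J6→J5 (4), J4→Out (7); capacity 4 + 7 = 11.
This cut is saturated, so no flow can exceed 11.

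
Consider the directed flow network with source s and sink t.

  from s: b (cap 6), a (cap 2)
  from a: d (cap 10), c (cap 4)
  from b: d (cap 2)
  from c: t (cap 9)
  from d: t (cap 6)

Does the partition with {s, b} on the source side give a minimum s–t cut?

Yes — it is a minimum cut (capacity 4).

Given cut capacity: 2 + 2 = 4.
Augment s→a→c→t: bottleneck 2, flow now 2.
Augment s→b→d→t: bottleneck 2, flow now 4.
No augmenting path remains; maximum flow = 4.
Cut capacity 4 equals the max flow, so it is a minimum cut.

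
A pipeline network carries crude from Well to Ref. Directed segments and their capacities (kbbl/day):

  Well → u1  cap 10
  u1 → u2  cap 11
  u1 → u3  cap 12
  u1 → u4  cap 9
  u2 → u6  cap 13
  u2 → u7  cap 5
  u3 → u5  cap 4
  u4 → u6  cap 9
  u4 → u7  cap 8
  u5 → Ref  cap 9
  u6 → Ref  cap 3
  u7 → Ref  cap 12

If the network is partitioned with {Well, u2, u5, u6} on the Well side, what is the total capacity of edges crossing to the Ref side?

Edges leaving {Well, u2, u5, u6}: Well→u1 (10), u2→u7 (5), u5→Ref (9), u6→Ref (3).
Cut capacity = 10 + 5 + 9 + 3 = 27.

27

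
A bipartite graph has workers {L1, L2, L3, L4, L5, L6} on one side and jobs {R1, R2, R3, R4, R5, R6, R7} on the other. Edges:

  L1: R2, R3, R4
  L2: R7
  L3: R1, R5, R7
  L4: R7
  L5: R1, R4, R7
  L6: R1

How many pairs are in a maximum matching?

5

Unit-capacity flow: source→left, listed edges, right→sink; max matching = max flow.
Augmenting path L1→R2 (+1); matched 1.
Augmenting path L2→R7 (+1); matched 2.
Augmenting path L3→R1 (+1); matched 3.
Augmenting path L5→R4 (+1); matched 4.
Augmenting path L6→R1→L3→R5 (+1); matched 5.
No augmenting path remains; maximum matching = 5.
König certificate: {L1, L3, L5, L6, R7} is a vertex cover of size 5 (every listed pair touches it), so no matching can be larger.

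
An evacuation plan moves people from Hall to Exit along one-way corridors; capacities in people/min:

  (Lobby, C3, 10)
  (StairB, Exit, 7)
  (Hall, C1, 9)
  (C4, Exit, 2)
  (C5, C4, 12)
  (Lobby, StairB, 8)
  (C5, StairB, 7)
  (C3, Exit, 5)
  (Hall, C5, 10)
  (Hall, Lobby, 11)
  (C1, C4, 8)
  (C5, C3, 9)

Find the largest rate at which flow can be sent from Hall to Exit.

14

Augment Hall→Lobby→C3→Exit: bottleneck 5, flow now 5.
Augment Hall→Lobby→StairB→Exit: bottleneck 6, flow now 11.
Augment Hall→C1→C4→Exit: bottleneck 2, flow now 13.
Augment Hall→C5→StairB→Exit: bottleneck 1, flow now 14.
No augmenting path remains; maximum flow = 14.
In the residual graph, reachable from Hall: {Hall, Lobby, C1, C5, C3, StairB, C4}.
Min-cut edges: C3→Exit (5), StairB→Exit (7), C4→Exit (2); capacity 5 + 7 + 2 = 14.
This cut is saturated, so no flow can exceed 14.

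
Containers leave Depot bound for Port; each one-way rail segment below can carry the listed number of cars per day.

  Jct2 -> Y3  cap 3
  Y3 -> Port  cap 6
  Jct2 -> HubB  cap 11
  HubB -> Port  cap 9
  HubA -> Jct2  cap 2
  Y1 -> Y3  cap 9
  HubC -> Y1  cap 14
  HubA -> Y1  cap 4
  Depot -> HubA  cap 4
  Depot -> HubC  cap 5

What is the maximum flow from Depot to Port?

Augment Depot→HubA→Jct2→Y3→Port: bottleneck 2, flow now 2.
Augment Depot→HubA→Y1→Y3→Port: bottleneck 2, flow now 4.
Augment Depot→HubC→Y1→Y3→Port: bottleneck 2, flow now 6.
Augment Depot→HubC→Y1→Y3→Jct2→HubB→Port: bottleneck 2, flow now 8. (uses reverse residual edge)
No augmenting path remains; maximum flow = 8.
In the residual graph, reachable from Depot: {Depot, HubA, HubC, Y1, Y3}.
Min-cut edges: HubA→Jct2 (2), Y3→Port (6); capacity 2 + 6 = 8.
This cut is saturated, so no flow can exceed 8.

8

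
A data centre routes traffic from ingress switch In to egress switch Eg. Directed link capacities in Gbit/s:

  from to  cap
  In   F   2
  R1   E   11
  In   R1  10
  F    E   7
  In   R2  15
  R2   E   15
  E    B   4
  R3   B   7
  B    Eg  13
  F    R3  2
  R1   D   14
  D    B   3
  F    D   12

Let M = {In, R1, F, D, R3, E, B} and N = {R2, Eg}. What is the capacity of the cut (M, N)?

Edges leaving {In, R1, F, D, R3, E, B}: In→R2 (15), B→Eg (13).
Cut capacity = 15 + 13 = 28.

28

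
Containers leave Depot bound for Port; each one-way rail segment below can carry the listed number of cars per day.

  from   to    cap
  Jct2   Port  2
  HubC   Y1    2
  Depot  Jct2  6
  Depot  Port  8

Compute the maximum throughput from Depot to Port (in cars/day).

10

Augment Depot→Port: bottleneck 8, flow now 8.
Augment Depot→Jct2→Port: bottleneck 2, flow now 10.
No augmenting path remains; maximum flow = 10.
In the residual graph, reachable from Depot: {Depot, Jct2}.
Min-cut edges: Depot→Port (8), Jct2→Port (2); capacity 8 + 2 = 10.
This cut is saturated, so no flow can exceed 10.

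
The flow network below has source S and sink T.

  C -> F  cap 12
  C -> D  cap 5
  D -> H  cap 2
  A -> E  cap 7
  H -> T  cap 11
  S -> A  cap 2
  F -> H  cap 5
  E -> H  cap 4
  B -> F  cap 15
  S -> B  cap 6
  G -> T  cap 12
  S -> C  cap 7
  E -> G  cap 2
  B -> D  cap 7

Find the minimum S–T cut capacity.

9

Augment S→A→E→G→T: bottleneck 2, flow now 2.
Augment S→B→D→H→T: bottleneck 2, flow now 4.
Augment S→B→F→H→T: bottleneck 4, flow now 8.
Augment S→C→F→H→T: bottleneck 1, flow now 9.
No augmenting path remains; maximum flow = 9.
By max-flow min-cut, the minimum cut capacity equals the max flow.
In the residual graph, reachable from S: {S, B, C, D, F}.
Min-cut edges: S→A (2), D→H (2), F→H (5); capacity 2 + 2 + 5 = 9.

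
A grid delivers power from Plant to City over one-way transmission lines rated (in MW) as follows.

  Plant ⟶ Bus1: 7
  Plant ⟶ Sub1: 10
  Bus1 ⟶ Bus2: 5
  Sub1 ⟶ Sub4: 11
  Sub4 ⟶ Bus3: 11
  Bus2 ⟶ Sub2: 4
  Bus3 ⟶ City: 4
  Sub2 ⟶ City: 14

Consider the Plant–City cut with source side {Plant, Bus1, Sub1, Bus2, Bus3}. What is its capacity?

Edges leaving {Plant, Bus1, Sub1, Bus2, Bus3}: Sub1→Sub4 (11), Bus2→Sub2 (4), Bus3→City (4).
Cut capacity = 11 + 4 + 4 = 19.

19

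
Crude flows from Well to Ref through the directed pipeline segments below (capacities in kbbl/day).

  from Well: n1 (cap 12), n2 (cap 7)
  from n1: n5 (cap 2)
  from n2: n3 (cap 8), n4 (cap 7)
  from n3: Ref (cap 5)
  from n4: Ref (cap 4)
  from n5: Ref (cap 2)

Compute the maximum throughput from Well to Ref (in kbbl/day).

9

Augment Well→n1→n5→Ref: bottleneck 2, flow now 2.
Augment Well→n2→n3→Ref: bottleneck 5, flow now 7.
Augment Well→n2→n4→Ref: bottleneck 2, flow now 9.
No augmenting path remains; maximum flow = 9.
In the residual graph, reachable from Well: {Well, n1}.
Min-cut edges: Well→n2 (7), n1→n5 (2); capacity 7 + 2 = 9.
This cut is saturated, so no flow can exceed 9.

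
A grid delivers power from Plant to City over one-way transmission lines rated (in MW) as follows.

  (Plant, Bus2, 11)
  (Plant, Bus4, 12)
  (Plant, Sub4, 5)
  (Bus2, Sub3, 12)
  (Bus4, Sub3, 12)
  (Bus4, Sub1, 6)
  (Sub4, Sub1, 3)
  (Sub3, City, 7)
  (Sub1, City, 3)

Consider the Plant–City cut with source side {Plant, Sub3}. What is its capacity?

35

Edges leaving {Plant, Sub3}: Plant→Bus2 (11), Plant→Bus4 (12), Plant→Sub4 (5), Sub3→City (7).
Cut capacity = 11 + 12 + 5 + 7 = 35.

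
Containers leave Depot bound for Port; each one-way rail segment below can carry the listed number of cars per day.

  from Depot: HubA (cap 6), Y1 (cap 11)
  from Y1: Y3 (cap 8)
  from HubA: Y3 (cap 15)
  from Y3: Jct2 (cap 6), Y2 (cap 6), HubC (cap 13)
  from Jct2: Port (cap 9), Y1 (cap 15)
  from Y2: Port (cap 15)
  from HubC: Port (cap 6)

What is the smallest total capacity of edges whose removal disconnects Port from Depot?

Augment Depot→Y1→Y3→Jct2→Port: bottleneck 6, flow now 6.
Augment Depot→Y1→Y3→Y2→Port: bottleneck 2, flow now 8.
Augment Depot→HubA→Y3→Y2→Port: bottleneck 4, flow now 12.
Augment Depot→HubA→Y3→HubC→Port: bottleneck 2, flow now 14.
No augmenting path remains; maximum flow = 14.
By max-flow min-cut, the minimum cut capacity equals the max flow.
In the residual graph, reachable from Depot: {Depot, Y1}.
Min-cut edges: Depot→HubA (6), Y1→Y3 (8); capacity 6 + 8 = 14.

14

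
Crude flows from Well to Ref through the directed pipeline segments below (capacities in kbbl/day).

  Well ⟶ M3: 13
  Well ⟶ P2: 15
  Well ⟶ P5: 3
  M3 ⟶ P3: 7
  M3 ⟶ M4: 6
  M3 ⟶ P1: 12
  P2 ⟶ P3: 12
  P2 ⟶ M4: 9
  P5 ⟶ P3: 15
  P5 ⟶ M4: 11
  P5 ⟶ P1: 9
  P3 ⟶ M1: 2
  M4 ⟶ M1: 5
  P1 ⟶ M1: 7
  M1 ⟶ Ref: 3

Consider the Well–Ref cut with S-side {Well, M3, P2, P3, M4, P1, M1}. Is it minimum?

Given cut capacity: 3 + 3 = 6.
Augment Well→M3→P3→M1→Ref: bottleneck 2, flow now 2.
Augment Well→M3→M4→M1→Ref: bottleneck 1, flow now 3.
No augmenting path remains; maximum flow = 3.
In the residual graph, reachable from Well: {Well, M3, P2, P5, P3, M4, P1, M1}.
Min-cut edges: M1→Ref (3); capacity 3 = 3.
Cut capacity 6 exceeds the max flow 3, so it is not minimum.

No — its capacity is 6, but the minimum cut has capacity 3.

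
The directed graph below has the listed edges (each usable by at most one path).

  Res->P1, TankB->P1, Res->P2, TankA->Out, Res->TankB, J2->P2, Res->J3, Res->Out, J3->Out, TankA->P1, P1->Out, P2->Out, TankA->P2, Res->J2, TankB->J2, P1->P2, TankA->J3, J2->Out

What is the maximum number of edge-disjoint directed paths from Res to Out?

5

Assign every edge capacity 1; by Menger, the answer equals the max flow.
Path Res→Out (+1); total 1.
Path Res→J2→Out (+1); total 2.
Path Res→P1→Out (+1); total 3.
Path Res→J3→Out (+1); total 4.
Path Res→P2→Out (+1); total 5.
No residual Res→Out path; max flow = 5.
Certifying cut of size 5: {J2→Out, P1→Out, P2→Out, Res→J3, Res→Out}.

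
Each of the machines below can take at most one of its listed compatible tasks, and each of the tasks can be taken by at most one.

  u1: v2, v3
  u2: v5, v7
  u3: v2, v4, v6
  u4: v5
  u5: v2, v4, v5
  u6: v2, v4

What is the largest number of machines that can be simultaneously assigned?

Unit-capacity flow: source→left, listed edges, right→sink; max matching = max flow.
Augmenting path u1→v2 (+1); matched 1.
Augmenting path u2→v5 (+1); matched 2.
Augmenting path u3→v4 (+1); matched 3.
Augmenting path u4→v5→u2→v7 (+1); matched 4.
Augmenting path u5→v2→u1→v3 (+1); matched 5.
Augmenting path u6→v4→u3→v6 (+1); matched 6.
No augmenting path remains; maximum matching = 6.
König certificate: {u1, u2, u3, u4, u5, u6} is a vertex cover of size 6 (every listed pair touches it), so no matching can be larger.

6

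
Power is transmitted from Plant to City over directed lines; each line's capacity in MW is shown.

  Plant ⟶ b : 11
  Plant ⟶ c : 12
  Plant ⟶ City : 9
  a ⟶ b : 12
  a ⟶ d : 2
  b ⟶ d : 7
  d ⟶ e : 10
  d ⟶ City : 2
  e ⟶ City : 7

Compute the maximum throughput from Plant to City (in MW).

Augment Plant→City: bottleneck 9, flow now 9.
Augment Plant→b→d→City: bottleneck 2, flow now 11.
Augment Plant→b→d→e→City: bottleneck 5, flow now 16.
No augmenting path remains; maximum flow = 16.
In the residual graph, reachable from Plant: {Plant, b, c}.
Min-cut edges: Plant→City (9), b→d (7); capacity 9 + 7 = 16.
This cut is saturated, so no flow can exceed 16.

16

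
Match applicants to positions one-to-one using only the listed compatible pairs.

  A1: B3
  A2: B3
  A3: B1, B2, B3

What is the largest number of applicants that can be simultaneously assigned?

Unit-capacity flow: source→left, listed edges, right→sink; max matching = max flow.
Augmenting path A1→B3 (+1); matched 1.
Augmenting path A3→B1 (+1); matched 2.
No augmenting path remains; maximum matching = 2.
König certificate: {A3, B3} is a vertex cover of size 2 (every listed pair touches it), so no matching can be larger.

2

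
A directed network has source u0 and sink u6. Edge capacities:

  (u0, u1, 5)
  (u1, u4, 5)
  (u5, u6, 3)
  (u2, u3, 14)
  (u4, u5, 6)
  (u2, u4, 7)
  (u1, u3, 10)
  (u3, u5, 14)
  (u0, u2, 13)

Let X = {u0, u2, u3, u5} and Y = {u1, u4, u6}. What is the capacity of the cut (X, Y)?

15

Edges leaving {u0, u2, u3, u5}: u0→u1 (5), u2→u4 (7), u5→u6 (3).
Cut capacity = 5 + 7 + 3 = 15.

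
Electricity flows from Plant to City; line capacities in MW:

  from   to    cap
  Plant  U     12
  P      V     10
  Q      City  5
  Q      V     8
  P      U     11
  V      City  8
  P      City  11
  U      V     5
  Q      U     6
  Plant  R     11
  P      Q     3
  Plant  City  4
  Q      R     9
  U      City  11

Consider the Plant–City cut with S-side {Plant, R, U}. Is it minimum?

Given cut capacity: 4 + 5 + 11 = 20.
Augment Plant→City: bottleneck 4, flow now 4.
Augment Plant→U→City: bottleneck 11, flow now 15.
Augment Plant→U→V→City: bottleneck 1, flow now 16.
No augmenting path remains; maximum flow = 16.
In the residual graph, reachable from Plant: {Plant, R}.
Min-cut edges: Plant→U (12), Plant→City (4); capacity 12 + 4 = 16.
Cut capacity 20 exceeds the max flow 16, so it is not minimum.

No — its capacity is 20, but the minimum cut has capacity 16.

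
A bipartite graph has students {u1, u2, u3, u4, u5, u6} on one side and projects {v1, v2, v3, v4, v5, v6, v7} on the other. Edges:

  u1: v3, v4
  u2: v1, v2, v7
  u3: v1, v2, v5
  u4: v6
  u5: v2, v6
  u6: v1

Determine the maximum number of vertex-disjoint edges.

Unit-capacity flow: source→left, listed edges, right→sink; max matching = max flow.
Augmenting path u1→v3 (+1); matched 1.
Augmenting path u2→v1 (+1); matched 2.
Augmenting path u3→v2 (+1); matched 3.
Augmenting path u4→v6 (+1); matched 4.
Augmenting path u5→v2→u3→v5 (+1); matched 5.
Augmenting path u6→v1→u2→v7 (+1); matched 6.
No augmenting path remains; maximum matching = 6.
König certificate: {u1, u2, u3, u4, u5, u6} is a vertex cover of size 6 (every listed pair touches it), so no matching can be larger.

6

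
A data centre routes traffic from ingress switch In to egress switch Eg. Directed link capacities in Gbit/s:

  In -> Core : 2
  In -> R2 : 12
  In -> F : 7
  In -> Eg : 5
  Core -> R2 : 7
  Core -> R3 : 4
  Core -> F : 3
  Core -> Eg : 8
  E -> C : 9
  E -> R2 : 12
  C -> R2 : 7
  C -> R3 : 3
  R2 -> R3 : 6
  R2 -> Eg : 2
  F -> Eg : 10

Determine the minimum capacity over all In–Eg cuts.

16

Augment In→Eg: bottleneck 5, flow now 5.
Augment In→Core→Eg: bottleneck 2, flow now 7.
Augment In→R2→Eg: bottleneck 2, flow now 9.
Augment In→F→Eg: bottleneck 7, flow now 16.
No augmenting path remains; maximum flow = 16.
By max-flow min-cut, the minimum cut capacity equals the max flow.
In the residual graph, reachable from In: {In, R2, R3}.
Min-cut edges: In→Core (2), In→F (7), In→Eg (5), R2→Eg (2); capacity 2 + 7 + 5 + 2 = 16.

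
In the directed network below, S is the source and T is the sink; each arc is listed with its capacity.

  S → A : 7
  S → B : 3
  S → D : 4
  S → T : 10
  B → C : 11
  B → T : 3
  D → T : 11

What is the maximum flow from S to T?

17

Augment S→T: bottleneck 10, flow now 10.
Augment S→B→T: bottleneck 3, flow now 13.
Augment S→D→T: bottleneck 4, flow now 17.
No augmenting path remains; maximum flow = 17.
In the residual graph, reachable from S: {S, A}.
Min-cut edges: S→B (3), S→D (4), S→T (10); capacity 3 + 4 + 10 = 17.
This cut is saturated, so no flow can exceed 17.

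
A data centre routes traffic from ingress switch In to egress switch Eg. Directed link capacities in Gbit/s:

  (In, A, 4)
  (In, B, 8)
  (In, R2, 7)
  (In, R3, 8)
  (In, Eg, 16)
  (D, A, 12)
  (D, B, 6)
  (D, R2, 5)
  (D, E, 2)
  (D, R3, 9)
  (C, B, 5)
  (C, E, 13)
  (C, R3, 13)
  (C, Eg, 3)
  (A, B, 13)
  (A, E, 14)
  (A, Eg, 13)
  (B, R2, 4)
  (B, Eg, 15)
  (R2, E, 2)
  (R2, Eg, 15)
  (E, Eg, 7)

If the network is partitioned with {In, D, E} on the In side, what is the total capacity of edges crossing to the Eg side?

82

Edges leaving {In, D, E}: In→A (4), In→B (8), In→R2 (7), In→R3 (8), In→Eg (16), D→A (12), D→B (6), D→R2 (5), D→R3 (9), E→Eg (7).
Cut capacity = 4 + 8 + 7 + 8 + 16 + 12 + 6 + 5 + 9 + 7 = 82.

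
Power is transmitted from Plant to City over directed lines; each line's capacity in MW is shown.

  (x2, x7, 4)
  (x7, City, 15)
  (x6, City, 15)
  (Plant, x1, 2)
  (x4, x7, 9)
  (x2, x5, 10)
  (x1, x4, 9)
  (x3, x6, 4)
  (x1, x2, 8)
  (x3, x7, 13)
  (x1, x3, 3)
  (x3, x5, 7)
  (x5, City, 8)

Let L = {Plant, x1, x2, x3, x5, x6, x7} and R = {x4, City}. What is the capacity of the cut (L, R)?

Edges leaving {Plant, x1, x2, x3, x5, x6, x7}: x1→x4 (9), x5→City (8), x6→City (15), x7→City (15).
Cut capacity = 9 + 8 + 15 + 15 = 47.

47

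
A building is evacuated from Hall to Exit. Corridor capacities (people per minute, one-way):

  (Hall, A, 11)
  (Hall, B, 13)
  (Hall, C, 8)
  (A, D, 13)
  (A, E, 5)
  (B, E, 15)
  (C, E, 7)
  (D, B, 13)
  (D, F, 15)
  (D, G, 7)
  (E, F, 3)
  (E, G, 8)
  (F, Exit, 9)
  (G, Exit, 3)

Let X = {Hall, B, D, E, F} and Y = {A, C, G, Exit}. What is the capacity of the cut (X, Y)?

43

Edges leaving {Hall, B, D, E, F}: Hall→A (11), Hall→C (8), D→G (7), E→G (8), F→Exit (9).
Cut capacity = 11 + 8 + 7 + 8 + 9 = 43.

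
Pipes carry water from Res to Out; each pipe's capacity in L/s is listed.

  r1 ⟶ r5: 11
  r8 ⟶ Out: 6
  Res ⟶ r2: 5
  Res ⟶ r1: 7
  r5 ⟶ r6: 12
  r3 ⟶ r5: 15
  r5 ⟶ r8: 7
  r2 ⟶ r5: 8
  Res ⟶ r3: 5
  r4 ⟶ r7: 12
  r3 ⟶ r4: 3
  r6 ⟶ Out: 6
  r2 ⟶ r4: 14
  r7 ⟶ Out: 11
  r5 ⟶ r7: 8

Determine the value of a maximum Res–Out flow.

Augment Res→r1→r5→r6→Out: bottleneck 6, flow now 6.
Augment Res→r1→r5→r7→Out: bottleneck 1, flow now 7.
Augment Res→r2→r4→r7→Out: bottleneck 5, flow now 12.
Augment Res→r3→r4→r7→Out: bottleneck 3, flow now 15.
Augment Res→r3→r5→r7→Out: bottleneck 2, flow now 17.
No augmenting path remains; maximum flow = 17.
In the residual graph, reachable from Res: {Res}.
Min-cut edges: Res→r1 (7), Res→r2 (5), Res→r3 (5); capacity 7 + 5 + 5 = 17.
This cut is saturated, so no flow can exceed 17.

17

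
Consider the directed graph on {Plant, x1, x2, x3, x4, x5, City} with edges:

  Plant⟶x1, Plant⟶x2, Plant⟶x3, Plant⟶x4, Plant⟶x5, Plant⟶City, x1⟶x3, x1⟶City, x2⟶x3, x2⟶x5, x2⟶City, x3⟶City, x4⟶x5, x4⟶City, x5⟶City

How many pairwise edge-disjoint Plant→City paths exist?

6

Assign every edge capacity 1; by Menger, the answer equals the max flow.
Path Plant→City (+1); total 1.
Path Plant→x1→City (+1); total 2.
Path Plant→x2→City (+1); total 3.
Path Plant→x3→City (+1); total 4.
Path Plant→x4→City (+1); total 5.
Path Plant→x5→City (+1); total 6.
No residual Plant→City path; max flow = 6.
Certifying cut of size 6: {Plant→City, Plant→x1, Plant→x2, Plant→x3, Plant→x4, Plant→x5}.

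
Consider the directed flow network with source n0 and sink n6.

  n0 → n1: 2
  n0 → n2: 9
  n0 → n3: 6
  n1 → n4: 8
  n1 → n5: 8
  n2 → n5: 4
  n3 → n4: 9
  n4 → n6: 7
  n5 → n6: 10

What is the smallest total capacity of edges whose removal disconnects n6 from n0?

Augment n0→n1→n4→n6: bottleneck 2, flow now 2.
Augment n0→n2→n5→n6: bottleneck 4, flow now 6.
Augment n0→n3→n4→n6: bottleneck 5, flow now 11.
Augment n0→n3→n4→n1→n5→n6: bottleneck 1, flow now 12. (uses reverse residual edge)
No augmenting path remains; maximum flow = 12.
By max-flow min-cut, the minimum cut capacity equals the max flow.
In the residual graph, reachable from n0: {n0, n2}.
Min-cut edges: n0→n1 (2), n0→n3 (6), n2→n5 (4); capacity 2 + 6 + 4 = 12.

12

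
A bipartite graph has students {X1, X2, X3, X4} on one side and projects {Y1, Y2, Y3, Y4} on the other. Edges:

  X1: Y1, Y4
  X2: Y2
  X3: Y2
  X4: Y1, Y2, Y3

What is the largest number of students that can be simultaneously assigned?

3

Unit-capacity flow: source→left, listed edges, right→sink; max matching = max flow.
Augmenting path X1→Y1 (+1); matched 1.
Augmenting path X2→Y2 (+1); matched 2.
Augmenting path X4→Y3 (+1); matched 3.
No augmenting path remains; maximum matching = 3.
König certificate: {X1, X4, Y2} is a vertex cover of size 3 (every listed pair touches it), so no matching can be larger.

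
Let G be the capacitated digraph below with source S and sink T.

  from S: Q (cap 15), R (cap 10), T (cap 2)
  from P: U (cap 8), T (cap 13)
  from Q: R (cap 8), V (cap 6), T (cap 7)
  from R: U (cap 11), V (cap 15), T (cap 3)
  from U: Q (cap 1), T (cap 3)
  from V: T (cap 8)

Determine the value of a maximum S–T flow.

Augment S→T: bottleneck 2, flow now 2.
Augment S→Q→T: bottleneck 7, flow now 9.
Augment S→R→T: bottleneck 3, flow now 12.
Augment S→Q→V→T: bottleneck 6, flow now 18.
Augment S→R→U→T: bottleneck 3, flow now 21.
Augment S→R→V→T: bottleneck 2, flow now 23.
No augmenting path remains; maximum flow = 23.
In the residual graph, reachable from S: {S, Q, R, U, V}.
Min-cut edges: S→T (2), Q→T (7), R→T (3), U→T (3), V→T (8); capacity 2 + 7 + 3 + 3 + 8 = 23.
This cut is saturated, so no flow can exceed 23.

23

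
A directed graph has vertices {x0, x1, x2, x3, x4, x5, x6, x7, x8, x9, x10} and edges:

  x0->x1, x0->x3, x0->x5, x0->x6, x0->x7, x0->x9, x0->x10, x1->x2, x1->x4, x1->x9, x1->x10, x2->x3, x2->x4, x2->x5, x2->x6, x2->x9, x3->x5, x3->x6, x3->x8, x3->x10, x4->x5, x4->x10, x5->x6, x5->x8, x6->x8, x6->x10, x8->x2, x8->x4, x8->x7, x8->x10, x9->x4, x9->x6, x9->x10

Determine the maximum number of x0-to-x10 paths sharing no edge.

6

Assign every edge capacity 1; by Menger, the answer equals the max flow.
Path x0→x10 (+1); total 1.
Path x0→x1→x10 (+1); total 2.
Path x0→x3→x10 (+1); total 3.
Path x0→x6→x10 (+1); total 4.
Path x0→x9→x10 (+1); total 5.
Path x0→x5→x8→x10 (+1); total 6.
No residual x0→x10 path; max flow = 6.
Certifying cut of size 6: {x0→x1, x0→x10, x0→x3, x0→x5, x0→x6, x0→x9}.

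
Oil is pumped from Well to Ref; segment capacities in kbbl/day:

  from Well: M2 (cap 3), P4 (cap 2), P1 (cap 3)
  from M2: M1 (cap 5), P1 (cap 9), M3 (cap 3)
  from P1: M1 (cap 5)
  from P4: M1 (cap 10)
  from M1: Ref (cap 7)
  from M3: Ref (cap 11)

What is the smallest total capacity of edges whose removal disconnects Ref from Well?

Augment Well→M2→M1→Ref: bottleneck 3, flow now 3.
Augment Well→P1→M1→Ref: bottleneck 3, flow now 6.
Augment Well→P4→M1→Ref: bottleneck 1, flow now 7.
Augment Well→P4→M1→M2→M3→Ref: bottleneck 1, flow now 8. (uses reverse residual edge)
No augmenting path remains; maximum flow = 8.
By max-flow min-cut, the minimum cut capacity equals the max flow.
In the residual graph, reachable from Well: {Well}.
Min-cut edges: Well→M2 (3), Well→P1 (3), Well→P4 (2); capacity 3 + 3 + 2 = 8.

8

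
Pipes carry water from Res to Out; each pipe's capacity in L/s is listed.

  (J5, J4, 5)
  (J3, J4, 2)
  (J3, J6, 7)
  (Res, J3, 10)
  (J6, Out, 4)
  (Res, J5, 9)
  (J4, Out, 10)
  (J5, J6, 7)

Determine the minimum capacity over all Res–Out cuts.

11

Augment Res→J5→J4→Out: bottleneck 5, flow now 5.
Augment Res→J5→J6→Out: bottleneck 4, flow now 9.
Augment Res→J3→J4→Out: bottleneck 2, flow now 11.
No augmenting path remains; maximum flow = 11.
By max-flow min-cut, the minimum cut capacity equals the max flow.
In the residual graph, reachable from Res: {Res, J5, J3, J6}.
Min-cut edges: J5→J4 (5), J3→J4 (2), J6→Out (4); capacity 5 + 2 + 4 = 11.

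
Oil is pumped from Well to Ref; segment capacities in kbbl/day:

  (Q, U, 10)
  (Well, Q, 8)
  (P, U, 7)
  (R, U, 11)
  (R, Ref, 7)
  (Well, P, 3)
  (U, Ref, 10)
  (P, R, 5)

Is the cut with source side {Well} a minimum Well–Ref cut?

Given cut capacity: 3 + 8 = 11.
Augment Well→P→R→Ref: bottleneck 3, flow now 3.
Augment Well→Q→U→Ref: bottleneck 8, flow now 11.
No augmenting path remains; maximum flow = 11.
Cut capacity 11 equals the max flow, so it is a minimum cut.

Yes — it is a minimum cut (capacity 11).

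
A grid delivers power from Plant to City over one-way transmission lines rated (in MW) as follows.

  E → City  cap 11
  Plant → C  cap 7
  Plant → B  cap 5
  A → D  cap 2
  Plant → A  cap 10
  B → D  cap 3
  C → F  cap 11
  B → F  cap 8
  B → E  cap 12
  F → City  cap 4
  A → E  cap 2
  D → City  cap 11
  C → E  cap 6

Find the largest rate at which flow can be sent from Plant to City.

16

Augment Plant→A→D→City: bottleneck 2, flow now 2.
Augment Plant→A→E→City: bottleneck 2, flow now 4.
Augment Plant→B→D→City: bottleneck 3, flow now 7.
Augment Plant→B→E→City: bottleneck 2, flow now 9.
Augment Plant→C→E→City: bottleneck 6, flow now 15.
Augment Plant→C→F→City: bottleneck 1, flow now 16.
No augmenting path remains; maximum flow = 16.
In the residual graph, reachable from Plant: {Plant, A}.
Min-cut edges: Plant→B (5), Plant→C (7), A→D (2), A→E (2); capacity 5 + 7 + 2 + 2 = 16.
This cut is saturated, so no flow can exceed 16.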